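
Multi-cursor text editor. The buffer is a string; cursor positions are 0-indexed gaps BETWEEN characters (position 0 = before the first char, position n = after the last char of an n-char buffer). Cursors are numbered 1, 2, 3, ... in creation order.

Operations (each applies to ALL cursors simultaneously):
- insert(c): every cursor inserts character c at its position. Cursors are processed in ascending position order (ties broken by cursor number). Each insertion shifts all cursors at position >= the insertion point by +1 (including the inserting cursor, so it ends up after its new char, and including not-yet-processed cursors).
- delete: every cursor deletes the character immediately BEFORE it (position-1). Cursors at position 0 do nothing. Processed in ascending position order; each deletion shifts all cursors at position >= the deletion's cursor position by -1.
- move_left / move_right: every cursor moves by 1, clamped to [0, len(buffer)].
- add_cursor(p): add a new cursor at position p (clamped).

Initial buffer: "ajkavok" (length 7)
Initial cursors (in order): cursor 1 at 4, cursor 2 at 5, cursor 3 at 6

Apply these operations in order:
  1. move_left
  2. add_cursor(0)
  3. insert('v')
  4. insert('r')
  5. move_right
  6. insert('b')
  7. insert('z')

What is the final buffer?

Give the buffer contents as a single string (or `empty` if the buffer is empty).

Answer: vrabzjkvrabzvrvbzvrobzk

Derivation:
After op 1 (move_left): buffer="ajkavok" (len 7), cursors c1@3 c2@4 c3@5, authorship .......
After op 2 (add_cursor(0)): buffer="ajkavok" (len 7), cursors c4@0 c1@3 c2@4 c3@5, authorship .......
After op 3 (insert('v')): buffer="vajkvavvvok" (len 11), cursors c4@1 c1@5 c2@7 c3@9, authorship 4...1.2.3..
After op 4 (insert('r')): buffer="vrajkvravrvvrok" (len 15), cursors c4@2 c1@7 c2@10 c3@13, authorship 44...11.22.33..
After op 5 (move_right): buffer="vrajkvravrvvrok" (len 15), cursors c4@3 c1@8 c2@11 c3@14, authorship 44...11.22.33..
After op 6 (insert('b')): buffer="vrabjkvrabvrvbvrobk" (len 19), cursors c4@4 c1@10 c2@14 c3@18, authorship 44.4..11.122.233.3.
After op 7 (insert('z')): buffer="vrabzjkvrabzvrvbzvrobzk" (len 23), cursors c4@5 c1@12 c2@17 c3@22, authorship 44.44..11.1122.2233.33.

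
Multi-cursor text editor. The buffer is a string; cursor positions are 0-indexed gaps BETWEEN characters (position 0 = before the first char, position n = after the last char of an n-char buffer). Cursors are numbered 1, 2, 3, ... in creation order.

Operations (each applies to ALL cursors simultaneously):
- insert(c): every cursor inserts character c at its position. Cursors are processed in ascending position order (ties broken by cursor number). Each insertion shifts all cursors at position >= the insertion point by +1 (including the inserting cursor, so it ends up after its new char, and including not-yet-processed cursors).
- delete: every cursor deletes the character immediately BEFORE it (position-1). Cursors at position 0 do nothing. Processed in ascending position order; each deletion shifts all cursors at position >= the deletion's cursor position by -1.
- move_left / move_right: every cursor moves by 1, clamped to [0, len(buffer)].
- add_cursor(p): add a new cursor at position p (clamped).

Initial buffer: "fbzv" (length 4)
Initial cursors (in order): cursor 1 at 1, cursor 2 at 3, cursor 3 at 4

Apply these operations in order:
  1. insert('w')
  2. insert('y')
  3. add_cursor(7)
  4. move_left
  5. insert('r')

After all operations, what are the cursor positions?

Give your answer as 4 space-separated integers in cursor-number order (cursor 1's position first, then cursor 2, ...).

Answer: 3 9 13 9

Derivation:
After op 1 (insert('w')): buffer="fwbzwvw" (len 7), cursors c1@2 c2@5 c3@7, authorship .1..2.3
After op 2 (insert('y')): buffer="fwybzwyvwy" (len 10), cursors c1@3 c2@7 c3@10, authorship .11..22.33
After op 3 (add_cursor(7)): buffer="fwybzwyvwy" (len 10), cursors c1@3 c2@7 c4@7 c3@10, authorship .11..22.33
After op 4 (move_left): buffer="fwybzwyvwy" (len 10), cursors c1@2 c2@6 c4@6 c3@9, authorship .11..22.33
After op 5 (insert('r')): buffer="fwrybzwrryvwry" (len 14), cursors c1@3 c2@9 c4@9 c3@13, authorship .111..2242.333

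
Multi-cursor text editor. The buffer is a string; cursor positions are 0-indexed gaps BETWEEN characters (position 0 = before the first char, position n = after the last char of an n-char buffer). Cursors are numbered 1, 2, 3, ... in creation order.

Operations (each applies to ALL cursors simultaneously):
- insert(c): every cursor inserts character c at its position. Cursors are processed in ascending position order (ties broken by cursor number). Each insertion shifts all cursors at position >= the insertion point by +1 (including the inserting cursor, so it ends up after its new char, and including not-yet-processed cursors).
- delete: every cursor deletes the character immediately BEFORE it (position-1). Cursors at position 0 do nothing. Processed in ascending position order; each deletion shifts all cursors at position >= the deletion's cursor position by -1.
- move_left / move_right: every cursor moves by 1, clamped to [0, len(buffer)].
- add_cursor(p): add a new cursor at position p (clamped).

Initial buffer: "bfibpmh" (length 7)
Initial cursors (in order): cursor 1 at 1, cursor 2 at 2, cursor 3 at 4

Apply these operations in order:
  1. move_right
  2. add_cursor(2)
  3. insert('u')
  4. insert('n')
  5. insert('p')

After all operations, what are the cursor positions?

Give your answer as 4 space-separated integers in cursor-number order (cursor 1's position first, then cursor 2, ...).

Answer: 8 12 17 8

Derivation:
After op 1 (move_right): buffer="bfibpmh" (len 7), cursors c1@2 c2@3 c3@5, authorship .......
After op 2 (add_cursor(2)): buffer="bfibpmh" (len 7), cursors c1@2 c4@2 c2@3 c3@5, authorship .......
After op 3 (insert('u')): buffer="bfuuiubpumh" (len 11), cursors c1@4 c4@4 c2@6 c3@9, authorship ..14.2..3..
After op 4 (insert('n')): buffer="bfuunniunbpunmh" (len 15), cursors c1@6 c4@6 c2@9 c3@13, authorship ..1414.22..33..
After op 5 (insert('p')): buffer="bfuunnppiunpbpunpmh" (len 19), cursors c1@8 c4@8 c2@12 c3@17, authorship ..141414.222..333..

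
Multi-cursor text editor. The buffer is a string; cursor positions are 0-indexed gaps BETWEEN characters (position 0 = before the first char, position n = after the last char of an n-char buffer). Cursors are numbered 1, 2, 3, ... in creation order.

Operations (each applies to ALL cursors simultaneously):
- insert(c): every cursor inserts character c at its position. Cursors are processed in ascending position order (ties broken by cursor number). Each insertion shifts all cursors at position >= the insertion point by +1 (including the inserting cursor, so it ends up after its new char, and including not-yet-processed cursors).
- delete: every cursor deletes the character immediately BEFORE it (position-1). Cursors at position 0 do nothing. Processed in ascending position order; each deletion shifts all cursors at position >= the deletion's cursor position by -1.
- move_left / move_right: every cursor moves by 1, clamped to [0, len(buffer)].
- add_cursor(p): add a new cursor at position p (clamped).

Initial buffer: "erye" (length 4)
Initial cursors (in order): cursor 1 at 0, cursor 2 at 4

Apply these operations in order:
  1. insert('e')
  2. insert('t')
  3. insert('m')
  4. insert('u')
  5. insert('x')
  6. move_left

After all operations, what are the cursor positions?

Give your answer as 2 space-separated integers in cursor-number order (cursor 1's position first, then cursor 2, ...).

After op 1 (insert('e')): buffer="eeryee" (len 6), cursors c1@1 c2@6, authorship 1....2
After op 2 (insert('t')): buffer="eteryeet" (len 8), cursors c1@2 c2@8, authorship 11....22
After op 3 (insert('m')): buffer="etmeryeetm" (len 10), cursors c1@3 c2@10, authorship 111....222
After op 4 (insert('u')): buffer="etmueryeetmu" (len 12), cursors c1@4 c2@12, authorship 1111....2222
After op 5 (insert('x')): buffer="etmuxeryeetmux" (len 14), cursors c1@5 c2@14, authorship 11111....22222
After op 6 (move_left): buffer="etmuxeryeetmux" (len 14), cursors c1@4 c2@13, authorship 11111....22222

Answer: 4 13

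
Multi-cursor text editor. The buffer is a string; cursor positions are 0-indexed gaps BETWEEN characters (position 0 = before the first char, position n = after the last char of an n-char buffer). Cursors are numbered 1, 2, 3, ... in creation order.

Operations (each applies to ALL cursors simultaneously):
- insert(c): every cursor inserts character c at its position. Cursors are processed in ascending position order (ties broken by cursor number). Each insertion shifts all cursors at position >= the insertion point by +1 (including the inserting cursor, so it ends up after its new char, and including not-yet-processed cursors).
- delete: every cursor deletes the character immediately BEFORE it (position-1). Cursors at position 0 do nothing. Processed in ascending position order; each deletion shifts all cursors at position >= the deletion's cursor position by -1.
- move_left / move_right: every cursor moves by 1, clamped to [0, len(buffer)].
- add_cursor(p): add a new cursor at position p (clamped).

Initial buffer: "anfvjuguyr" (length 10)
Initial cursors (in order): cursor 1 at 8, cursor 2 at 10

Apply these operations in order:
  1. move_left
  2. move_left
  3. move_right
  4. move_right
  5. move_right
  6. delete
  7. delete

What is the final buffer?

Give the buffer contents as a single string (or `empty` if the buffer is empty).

After op 1 (move_left): buffer="anfvjuguyr" (len 10), cursors c1@7 c2@9, authorship ..........
After op 2 (move_left): buffer="anfvjuguyr" (len 10), cursors c1@6 c2@8, authorship ..........
After op 3 (move_right): buffer="anfvjuguyr" (len 10), cursors c1@7 c2@9, authorship ..........
After op 4 (move_right): buffer="anfvjuguyr" (len 10), cursors c1@8 c2@10, authorship ..........
After op 5 (move_right): buffer="anfvjuguyr" (len 10), cursors c1@9 c2@10, authorship ..........
After op 6 (delete): buffer="anfvjugu" (len 8), cursors c1@8 c2@8, authorship ........
After op 7 (delete): buffer="anfvju" (len 6), cursors c1@6 c2@6, authorship ......

Answer: anfvju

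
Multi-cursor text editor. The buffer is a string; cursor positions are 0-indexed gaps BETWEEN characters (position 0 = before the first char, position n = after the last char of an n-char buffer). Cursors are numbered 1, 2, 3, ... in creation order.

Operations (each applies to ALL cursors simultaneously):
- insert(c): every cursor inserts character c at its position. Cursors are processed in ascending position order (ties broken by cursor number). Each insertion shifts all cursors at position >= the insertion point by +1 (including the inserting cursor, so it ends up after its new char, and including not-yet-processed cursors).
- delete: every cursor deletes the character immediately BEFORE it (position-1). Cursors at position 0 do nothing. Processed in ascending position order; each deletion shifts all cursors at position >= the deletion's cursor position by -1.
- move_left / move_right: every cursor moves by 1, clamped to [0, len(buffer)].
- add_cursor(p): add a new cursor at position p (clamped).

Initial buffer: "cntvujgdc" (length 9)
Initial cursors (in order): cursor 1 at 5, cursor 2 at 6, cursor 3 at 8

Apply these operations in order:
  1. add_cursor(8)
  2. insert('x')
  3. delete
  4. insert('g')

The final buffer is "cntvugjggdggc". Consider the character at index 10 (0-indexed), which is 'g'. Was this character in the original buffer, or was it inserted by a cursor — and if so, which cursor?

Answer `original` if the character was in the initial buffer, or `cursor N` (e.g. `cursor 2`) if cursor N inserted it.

After op 1 (add_cursor(8)): buffer="cntvujgdc" (len 9), cursors c1@5 c2@6 c3@8 c4@8, authorship .........
After op 2 (insert('x')): buffer="cntvuxjxgdxxc" (len 13), cursors c1@6 c2@8 c3@12 c4@12, authorship .....1.2..34.
After op 3 (delete): buffer="cntvujgdc" (len 9), cursors c1@5 c2@6 c3@8 c4@8, authorship .........
After op 4 (insert('g')): buffer="cntvugjggdggc" (len 13), cursors c1@6 c2@8 c3@12 c4@12, authorship .....1.2..34.
Authorship (.=original, N=cursor N): . . . . . 1 . 2 . . 3 4 .
Index 10: author = 3

Answer: cursor 3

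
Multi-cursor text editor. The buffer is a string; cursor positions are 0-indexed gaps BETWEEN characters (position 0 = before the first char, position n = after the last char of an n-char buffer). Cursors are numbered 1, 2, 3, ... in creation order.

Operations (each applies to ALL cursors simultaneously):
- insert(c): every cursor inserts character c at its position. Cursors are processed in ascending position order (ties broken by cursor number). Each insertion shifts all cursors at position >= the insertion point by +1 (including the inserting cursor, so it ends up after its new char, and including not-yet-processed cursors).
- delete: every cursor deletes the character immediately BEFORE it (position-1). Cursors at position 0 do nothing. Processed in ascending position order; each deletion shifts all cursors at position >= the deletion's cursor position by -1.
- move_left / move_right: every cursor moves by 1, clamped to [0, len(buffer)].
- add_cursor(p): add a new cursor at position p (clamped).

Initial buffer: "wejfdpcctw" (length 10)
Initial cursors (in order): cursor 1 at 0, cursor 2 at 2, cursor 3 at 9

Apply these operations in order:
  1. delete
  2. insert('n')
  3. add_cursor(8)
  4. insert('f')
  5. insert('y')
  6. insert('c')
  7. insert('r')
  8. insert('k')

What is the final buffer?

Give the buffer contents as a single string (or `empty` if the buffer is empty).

Answer: nfycrkwnfycrkjfdpcfycrkcnfycrkw

Derivation:
After op 1 (delete): buffer="wjfdpccw" (len 8), cursors c1@0 c2@1 c3@7, authorship ........
After op 2 (insert('n')): buffer="nwnjfdpccnw" (len 11), cursors c1@1 c2@3 c3@10, authorship 1.2......3.
After op 3 (add_cursor(8)): buffer="nwnjfdpccnw" (len 11), cursors c1@1 c2@3 c4@8 c3@10, authorship 1.2......3.
After op 4 (insert('f')): buffer="nfwnfjfdpcfcnfw" (len 15), cursors c1@2 c2@5 c4@11 c3@14, authorship 11.22.....4.33.
After op 5 (insert('y')): buffer="nfywnfyjfdpcfycnfyw" (len 19), cursors c1@3 c2@7 c4@14 c3@18, authorship 111.222.....44.333.
After op 6 (insert('c')): buffer="nfycwnfycjfdpcfyccnfycw" (len 23), cursors c1@4 c2@9 c4@17 c3@22, authorship 1111.2222.....444.3333.
After op 7 (insert('r')): buffer="nfycrwnfycrjfdpcfycrcnfycrw" (len 27), cursors c1@5 c2@11 c4@20 c3@26, authorship 11111.22222.....4444.33333.
After op 8 (insert('k')): buffer="nfycrkwnfycrkjfdpcfycrkcnfycrkw" (len 31), cursors c1@6 c2@13 c4@23 c3@30, authorship 111111.222222.....44444.333333.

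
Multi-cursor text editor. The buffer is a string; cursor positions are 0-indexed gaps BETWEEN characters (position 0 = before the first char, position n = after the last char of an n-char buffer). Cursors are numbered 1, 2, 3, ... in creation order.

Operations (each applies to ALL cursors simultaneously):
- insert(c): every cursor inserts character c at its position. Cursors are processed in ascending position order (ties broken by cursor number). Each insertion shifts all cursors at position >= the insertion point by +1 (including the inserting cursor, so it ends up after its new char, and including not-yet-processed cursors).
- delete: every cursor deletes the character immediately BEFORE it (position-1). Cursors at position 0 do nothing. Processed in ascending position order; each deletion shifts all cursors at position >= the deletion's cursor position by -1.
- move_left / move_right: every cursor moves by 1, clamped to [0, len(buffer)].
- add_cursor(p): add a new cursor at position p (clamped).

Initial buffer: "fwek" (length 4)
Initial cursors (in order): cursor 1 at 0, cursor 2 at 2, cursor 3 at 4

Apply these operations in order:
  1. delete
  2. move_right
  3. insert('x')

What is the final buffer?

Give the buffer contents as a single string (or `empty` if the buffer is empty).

After op 1 (delete): buffer="fe" (len 2), cursors c1@0 c2@1 c3@2, authorship ..
After op 2 (move_right): buffer="fe" (len 2), cursors c1@1 c2@2 c3@2, authorship ..
After op 3 (insert('x')): buffer="fxexx" (len 5), cursors c1@2 c2@5 c3@5, authorship .1.23

Answer: fxexx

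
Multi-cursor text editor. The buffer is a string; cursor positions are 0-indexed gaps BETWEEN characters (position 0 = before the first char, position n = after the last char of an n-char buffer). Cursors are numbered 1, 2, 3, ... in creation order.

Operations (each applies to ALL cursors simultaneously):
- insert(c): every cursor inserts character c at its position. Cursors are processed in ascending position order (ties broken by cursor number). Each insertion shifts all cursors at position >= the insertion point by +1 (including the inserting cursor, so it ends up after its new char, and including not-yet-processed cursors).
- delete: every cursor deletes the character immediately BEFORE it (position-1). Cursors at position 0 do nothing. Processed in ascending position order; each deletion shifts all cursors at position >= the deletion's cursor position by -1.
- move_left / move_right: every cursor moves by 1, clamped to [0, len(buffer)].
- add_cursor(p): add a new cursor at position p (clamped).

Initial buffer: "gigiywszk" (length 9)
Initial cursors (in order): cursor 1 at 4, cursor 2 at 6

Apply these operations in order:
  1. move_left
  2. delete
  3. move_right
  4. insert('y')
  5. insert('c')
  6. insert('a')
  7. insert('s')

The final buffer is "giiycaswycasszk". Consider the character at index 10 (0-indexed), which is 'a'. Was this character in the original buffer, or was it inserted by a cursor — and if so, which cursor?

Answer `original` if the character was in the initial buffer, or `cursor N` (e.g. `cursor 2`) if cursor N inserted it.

Answer: cursor 2

Derivation:
After op 1 (move_left): buffer="gigiywszk" (len 9), cursors c1@3 c2@5, authorship .........
After op 2 (delete): buffer="giiwszk" (len 7), cursors c1@2 c2@3, authorship .......
After op 3 (move_right): buffer="giiwszk" (len 7), cursors c1@3 c2@4, authorship .......
After op 4 (insert('y')): buffer="giiywyszk" (len 9), cursors c1@4 c2@6, authorship ...1.2...
After op 5 (insert('c')): buffer="giiycwycszk" (len 11), cursors c1@5 c2@8, authorship ...11.22...
After op 6 (insert('a')): buffer="giiycawycaszk" (len 13), cursors c1@6 c2@10, authorship ...111.222...
After op 7 (insert('s')): buffer="giiycaswycasszk" (len 15), cursors c1@7 c2@12, authorship ...1111.2222...
Authorship (.=original, N=cursor N): . . . 1 1 1 1 . 2 2 2 2 . . .
Index 10: author = 2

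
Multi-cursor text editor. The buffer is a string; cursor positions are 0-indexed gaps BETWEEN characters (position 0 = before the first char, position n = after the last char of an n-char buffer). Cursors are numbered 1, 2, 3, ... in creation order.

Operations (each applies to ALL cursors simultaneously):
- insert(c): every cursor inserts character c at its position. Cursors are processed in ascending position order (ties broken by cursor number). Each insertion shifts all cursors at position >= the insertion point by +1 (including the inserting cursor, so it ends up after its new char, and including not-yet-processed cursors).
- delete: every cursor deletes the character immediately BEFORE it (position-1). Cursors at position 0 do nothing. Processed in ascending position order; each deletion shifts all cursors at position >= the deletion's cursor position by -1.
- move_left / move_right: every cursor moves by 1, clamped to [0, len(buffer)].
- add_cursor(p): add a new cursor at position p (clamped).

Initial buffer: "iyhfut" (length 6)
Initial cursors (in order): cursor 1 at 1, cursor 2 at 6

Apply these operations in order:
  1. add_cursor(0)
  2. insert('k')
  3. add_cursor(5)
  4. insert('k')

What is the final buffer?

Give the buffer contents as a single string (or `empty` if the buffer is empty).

Answer: kkikkyhkfutkk

Derivation:
After op 1 (add_cursor(0)): buffer="iyhfut" (len 6), cursors c3@0 c1@1 c2@6, authorship ......
After op 2 (insert('k')): buffer="kikyhfutk" (len 9), cursors c3@1 c1@3 c2@9, authorship 3.1.....2
After op 3 (add_cursor(5)): buffer="kikyhfutk" (len 9), cursors c3@1 c1@3 c4@5 c2@9, authorship 3.1.....2
After op 4 (insert('k')): buffer="kkikkyhkfutkk" (len 13), cursors c3@2 c1@5 c4@8 c2@13, authorship 33.11..4...22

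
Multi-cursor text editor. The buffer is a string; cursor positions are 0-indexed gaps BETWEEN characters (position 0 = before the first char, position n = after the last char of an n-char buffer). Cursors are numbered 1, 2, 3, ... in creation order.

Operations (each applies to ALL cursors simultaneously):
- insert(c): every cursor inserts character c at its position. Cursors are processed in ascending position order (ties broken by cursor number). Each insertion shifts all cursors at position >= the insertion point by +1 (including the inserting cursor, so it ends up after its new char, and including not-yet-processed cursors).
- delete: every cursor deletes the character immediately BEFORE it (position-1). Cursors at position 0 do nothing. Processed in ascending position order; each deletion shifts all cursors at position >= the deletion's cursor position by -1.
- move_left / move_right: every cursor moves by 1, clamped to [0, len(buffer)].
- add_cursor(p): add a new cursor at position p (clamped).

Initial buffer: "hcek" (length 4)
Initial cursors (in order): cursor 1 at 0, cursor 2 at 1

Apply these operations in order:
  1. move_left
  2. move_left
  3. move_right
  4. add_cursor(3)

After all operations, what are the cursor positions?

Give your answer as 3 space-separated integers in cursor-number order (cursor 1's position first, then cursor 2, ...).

Answer: 1 1 3

Derivation:
After op 1 (move_left): buffer="hcek" (len 4), cursors c1@0 c2@0, authorship ....
After op 2 (move_left): buffer="hcek" (len 4), cursors c1@0 c2@0, authorship ....
After op 3 (move_right): buffer="hcek" (len 4), cursors c1@1 c2@1, authorship ....
After op 4 (add_cursor(3)): buffer="hcek" (len 4), cursors c1@1 c2@1 c3@3, authorship ....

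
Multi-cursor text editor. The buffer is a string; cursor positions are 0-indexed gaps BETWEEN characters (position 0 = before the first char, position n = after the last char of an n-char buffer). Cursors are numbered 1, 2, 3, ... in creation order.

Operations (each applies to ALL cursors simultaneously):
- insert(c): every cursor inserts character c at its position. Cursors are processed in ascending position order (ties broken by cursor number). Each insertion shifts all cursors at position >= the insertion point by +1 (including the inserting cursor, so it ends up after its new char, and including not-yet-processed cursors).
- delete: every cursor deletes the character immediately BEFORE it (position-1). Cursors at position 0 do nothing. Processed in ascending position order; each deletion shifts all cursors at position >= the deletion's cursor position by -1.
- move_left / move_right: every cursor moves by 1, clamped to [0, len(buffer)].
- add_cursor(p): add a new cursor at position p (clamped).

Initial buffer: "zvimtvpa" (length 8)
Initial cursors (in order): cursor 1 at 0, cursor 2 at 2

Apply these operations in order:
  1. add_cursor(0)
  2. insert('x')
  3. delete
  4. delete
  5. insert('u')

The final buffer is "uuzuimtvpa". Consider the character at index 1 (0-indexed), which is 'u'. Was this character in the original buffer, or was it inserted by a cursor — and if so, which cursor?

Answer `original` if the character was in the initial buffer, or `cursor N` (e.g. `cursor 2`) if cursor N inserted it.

After op 1 (add_cursor(0)): buffer="zvimtvpa" (len 8), cursors c1@0 c3@0 c2@2, authorship ........
After op 2 (insert('x')): buffer="xxzvximtvpa" (len 11), cursors c1@2 c3@2 c2@5, authorship 13..2......
After op 3 (delete): buffer="zvimtvpa" (len 8), cursors c1@0 c3@0 c2@2, authorship ........
After op 4 (delete): buffer="zimtvpa" (len 7), cursors c1@0 c3@0 c2@1, authorship .......
After op 5 (insert('u')): buffer="uuzuimtvpa" (len 10), cursors c1@2 c3@2 c2@4, authorship 13.2......
Authorship (.=original, N=cursor N): 1 3 . 2 . . . . . .
Index 1: author = 3

Answer: cursor 3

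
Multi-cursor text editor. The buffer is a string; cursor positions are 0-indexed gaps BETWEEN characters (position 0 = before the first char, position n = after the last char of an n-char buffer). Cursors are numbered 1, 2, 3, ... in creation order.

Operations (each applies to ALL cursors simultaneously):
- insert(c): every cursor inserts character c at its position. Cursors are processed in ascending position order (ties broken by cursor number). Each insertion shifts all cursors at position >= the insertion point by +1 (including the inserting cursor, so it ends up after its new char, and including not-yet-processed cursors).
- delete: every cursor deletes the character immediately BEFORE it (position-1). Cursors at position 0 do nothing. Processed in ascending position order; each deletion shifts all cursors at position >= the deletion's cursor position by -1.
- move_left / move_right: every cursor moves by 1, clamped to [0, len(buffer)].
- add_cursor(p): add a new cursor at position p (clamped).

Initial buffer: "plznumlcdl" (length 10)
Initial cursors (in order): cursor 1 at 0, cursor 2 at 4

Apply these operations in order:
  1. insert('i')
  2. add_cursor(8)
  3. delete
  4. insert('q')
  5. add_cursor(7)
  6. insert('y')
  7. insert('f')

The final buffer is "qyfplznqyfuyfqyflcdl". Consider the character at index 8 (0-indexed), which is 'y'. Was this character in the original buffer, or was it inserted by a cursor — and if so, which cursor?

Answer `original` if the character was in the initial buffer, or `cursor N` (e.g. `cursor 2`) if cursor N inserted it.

After op 1 (insert('i')): buffer="iplzniumlcdl" (len 12), cursors c1@1 c2@6, authorship 1....2......
After op 2 (add_cursor(8)): buffer="iplzniumlcdl" (len 12), cursors c1@1 c2@6 c3@8, authorship 1....2......
After op 3 (delete): buffer="plznulcdl" (len 9), cursors c1@0 c2@4 c3@5, authorship .........
After op 4 (insert('q')): buffer="qplznquqlcdl" (len 12), cursors c1@1 c2@6 c3@8, authorship 1....2.3....
After op 5 (add_cursor(7)): buffer="qplznquqlcdl" (len 12), cursors c1@1 c2@6 c4@7 c3@8, authorship 1....2.3....
After op 6 (insert('y')): buffer="qyplznqyuyqylcdl" (len 16), cursors c1@2 c2@8 c4@10 c3@12, authorship 11....22.433....
After op 7 (insert('f')): buffer="qyfplznqyfuyfqyflcdl" (len 20), cursors c1@3 c2@10 c4@13 c3@16, authorship 111....222.44333....
Authorship (.=original, N=cursor N): 1 1 1 . . . . 2 2 2 . 4 4 3 3 3 . . . .
Index 8: author = 2

Answer: cursor 2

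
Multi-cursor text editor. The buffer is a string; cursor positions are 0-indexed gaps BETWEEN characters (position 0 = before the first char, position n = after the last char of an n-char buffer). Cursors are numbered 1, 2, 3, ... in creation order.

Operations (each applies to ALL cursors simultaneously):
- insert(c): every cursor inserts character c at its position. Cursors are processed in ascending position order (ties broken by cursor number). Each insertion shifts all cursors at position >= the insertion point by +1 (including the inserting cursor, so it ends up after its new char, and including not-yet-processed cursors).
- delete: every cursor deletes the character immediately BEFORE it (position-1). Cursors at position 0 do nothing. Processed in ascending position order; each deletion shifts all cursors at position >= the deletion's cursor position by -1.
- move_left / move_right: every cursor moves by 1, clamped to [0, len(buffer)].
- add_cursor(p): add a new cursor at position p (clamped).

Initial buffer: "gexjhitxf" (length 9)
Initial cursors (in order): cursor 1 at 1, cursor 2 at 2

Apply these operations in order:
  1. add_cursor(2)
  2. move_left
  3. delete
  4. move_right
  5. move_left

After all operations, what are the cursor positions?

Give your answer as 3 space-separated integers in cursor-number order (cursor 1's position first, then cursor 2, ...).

After op 1 (add_cursor(2)): buffer="gexjhitxf" (len 9), cursors c1@1 c2@2 c3@2, authorship .........
After op 2 (move_left): buffer="gexjhitxf" (len 9), cursors c1@0 c2@1 c3@1, authorship .........
After op 3 (delete): buffer="exjhitxf" (len 8), cursors c1@0 c2@0 c3@0, authorship ........
After op 4 (move_right): buffer="exjhitxf" (len 8), cursors c1@1 c2@1 c3@1, authorship ........
After op 5 (move_left): buffer="exjhitxf" (len 8), cursors c1@0 c2@0 c3@0, authorship ........

Answer: 0 0 0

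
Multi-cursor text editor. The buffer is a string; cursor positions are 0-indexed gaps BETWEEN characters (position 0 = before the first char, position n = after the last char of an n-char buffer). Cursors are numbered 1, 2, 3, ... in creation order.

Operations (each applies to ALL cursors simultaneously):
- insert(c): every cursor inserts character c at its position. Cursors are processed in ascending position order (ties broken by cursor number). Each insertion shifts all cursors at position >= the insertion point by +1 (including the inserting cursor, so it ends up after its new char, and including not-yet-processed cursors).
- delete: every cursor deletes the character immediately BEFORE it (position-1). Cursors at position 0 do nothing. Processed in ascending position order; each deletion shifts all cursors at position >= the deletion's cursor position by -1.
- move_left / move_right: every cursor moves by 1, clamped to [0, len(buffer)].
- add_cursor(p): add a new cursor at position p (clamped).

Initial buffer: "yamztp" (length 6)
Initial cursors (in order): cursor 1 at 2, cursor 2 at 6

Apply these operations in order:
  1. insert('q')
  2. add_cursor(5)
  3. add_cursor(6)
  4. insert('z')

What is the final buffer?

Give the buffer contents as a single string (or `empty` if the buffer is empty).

After op 1 (insert('q')): buffer="yaqmztpq" (len 8), cursors c1@3 c2@8, authorship ..1....2
After op 2 (add_cursor(5)): buffer="yaqmztpq" (len 8), cursors c1@3 c3@5 c2@8, authorship ..1....2
After op 3 (add_cursor(6)): buffer="yaqmztpq" (len 8), cursors c1@3 c3@5 c4@6 c2@8, authorship ..1....2
After op 4 (insert('z')): buffer="yaqzmzztzpqz" (len 12), cursors c1@4 c3@7 c4@9 c2@12, authorship ..11..3.4.22

Answer: yaqzmzztzpqz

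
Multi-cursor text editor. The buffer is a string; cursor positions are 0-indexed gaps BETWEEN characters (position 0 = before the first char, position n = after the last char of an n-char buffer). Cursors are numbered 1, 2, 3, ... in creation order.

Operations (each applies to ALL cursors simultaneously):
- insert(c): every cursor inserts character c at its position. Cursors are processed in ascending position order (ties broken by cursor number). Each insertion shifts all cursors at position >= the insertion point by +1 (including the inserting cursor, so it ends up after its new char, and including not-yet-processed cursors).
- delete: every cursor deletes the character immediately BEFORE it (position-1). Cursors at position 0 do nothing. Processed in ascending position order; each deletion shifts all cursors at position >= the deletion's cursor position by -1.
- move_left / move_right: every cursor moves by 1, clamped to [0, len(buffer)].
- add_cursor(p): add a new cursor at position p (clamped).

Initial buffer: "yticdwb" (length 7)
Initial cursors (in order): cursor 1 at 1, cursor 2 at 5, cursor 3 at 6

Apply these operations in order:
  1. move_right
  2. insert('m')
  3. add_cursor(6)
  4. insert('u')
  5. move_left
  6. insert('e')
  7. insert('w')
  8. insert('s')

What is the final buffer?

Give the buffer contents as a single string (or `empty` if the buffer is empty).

Answer: ytmewsuicdewsuwmewsubmewsu

Derivation:
After op 1 (move_right): buffer="yticdwb" (len 7), cursors c1@2 c2@6 c3@7, authorship .......
After op 2 (insert('m')): buffer="ytmicdwmbm" (len 10), cursors c1@3 c2@8 c3@10, authorship ..1....2.3
After op 3 (add_cursor(6)): buffer="ytmicdwmbm" (len 10), cursors c1@3 c4@6 c2@8 c3@10, authorship ..1....2.3
After op 4 (insert('u')): buffer="ytmuicduwmubmu" (len 14), cursors c1@4 c4@8 c2@11 c3@14, authorship ..11...4.22.33
After op 5 (move_left): buffer="ytmuicduwmubmu" (len 14), cursors c1@3 c4@7 c2@10 c3@13, authorship ..11...4.22.33
After op 6 (insert('e')): buffer="ytmeuicdeuwmeubmeu" (len 18), cursors c1@4 c4@9 c2@13 c3@17, authorship ..111...44.222.333
After op 7 (insert('w')): buffer="ytmewuicdewuwmewubmewu" (len 22), cursors c1@5 c4@11 c2@16 c3@21, authorship ..1111...444.2222.3333
After op 8 (insert('s')): buffer="ytmewsuicdewsuwmewsubmewsu" (len 26), cursors c1@6 c4@13 c2@19 c3@25, authorship ..11111...4444.22222.33333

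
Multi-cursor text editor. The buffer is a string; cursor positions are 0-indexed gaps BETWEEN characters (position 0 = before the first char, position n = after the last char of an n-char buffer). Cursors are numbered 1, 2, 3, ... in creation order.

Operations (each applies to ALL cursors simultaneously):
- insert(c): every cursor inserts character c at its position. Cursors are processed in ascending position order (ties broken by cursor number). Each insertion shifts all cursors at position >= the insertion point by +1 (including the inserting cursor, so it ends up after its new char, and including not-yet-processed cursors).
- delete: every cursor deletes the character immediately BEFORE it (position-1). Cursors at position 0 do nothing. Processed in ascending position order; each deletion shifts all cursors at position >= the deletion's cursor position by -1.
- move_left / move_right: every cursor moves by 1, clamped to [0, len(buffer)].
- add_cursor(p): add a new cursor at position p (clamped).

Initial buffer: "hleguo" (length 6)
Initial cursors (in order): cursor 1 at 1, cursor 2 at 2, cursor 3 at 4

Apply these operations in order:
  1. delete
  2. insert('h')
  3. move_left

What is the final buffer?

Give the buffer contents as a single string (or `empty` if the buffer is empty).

Answer: hhehuo

Derivation:
After op 1 (delete): buffer="euo" (len 3), cursors c1@0 c2@0 c3@1, authorship ...
After op 2 (insert('h')): buffer="hhehuo" (len 6), cursors c1@2 c2@2 c3@4, authorship 12.3..
After op 3 (move_left): buffer="hhehuo" (len 6), cursors c1@1 c2@1 c3@3, authorship 12.3..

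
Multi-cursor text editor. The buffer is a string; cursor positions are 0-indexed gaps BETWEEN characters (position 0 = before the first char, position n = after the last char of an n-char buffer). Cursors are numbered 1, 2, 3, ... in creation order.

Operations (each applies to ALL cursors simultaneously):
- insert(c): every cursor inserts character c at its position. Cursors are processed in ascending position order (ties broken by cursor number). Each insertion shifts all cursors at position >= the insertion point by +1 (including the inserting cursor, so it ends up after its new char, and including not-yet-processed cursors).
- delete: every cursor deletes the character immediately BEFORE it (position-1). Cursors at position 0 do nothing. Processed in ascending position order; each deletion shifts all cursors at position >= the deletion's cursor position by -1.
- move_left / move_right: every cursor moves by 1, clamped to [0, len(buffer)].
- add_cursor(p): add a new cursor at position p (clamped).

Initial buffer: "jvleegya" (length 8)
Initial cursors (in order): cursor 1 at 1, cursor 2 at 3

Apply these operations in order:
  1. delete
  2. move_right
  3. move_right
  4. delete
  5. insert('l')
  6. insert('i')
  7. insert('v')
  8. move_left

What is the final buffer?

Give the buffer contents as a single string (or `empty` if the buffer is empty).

Answer: vlliivvgya

Derivation:
After op 1 (delete): buffer="veegya" (len 6), cursors c1@0 c2@1, authorship ......
After op 2 (move_right): buffer="veegya" (len 6), cursors c1@1 c2@2, authorship ......
After op 3 (move_right): buffer="veegya" (len 6), cursors c1@2 c2@3, authorship ......
After op 4 (delete): buffer="vgya" (len 4), cursors c1@1 c2@1, authorship ....
After op 5 (insert('l')): buffer="vllgya" (len 6), cursors c1@3 c2@3, authorship .12...
After op 6 (insert('i')): buffer="vlliigya" (len 8), cursors c1@5 c2@5, authorship .1212...
After op 7 (insert('v')): buffer="vlliivvgya" (len 10), cursors c1@7 c2@7, authorship .121212...
After op 8 (move_left): buffer="vlliivvgya" (len 10), cursors c1@6 c2@6, authorship .121212...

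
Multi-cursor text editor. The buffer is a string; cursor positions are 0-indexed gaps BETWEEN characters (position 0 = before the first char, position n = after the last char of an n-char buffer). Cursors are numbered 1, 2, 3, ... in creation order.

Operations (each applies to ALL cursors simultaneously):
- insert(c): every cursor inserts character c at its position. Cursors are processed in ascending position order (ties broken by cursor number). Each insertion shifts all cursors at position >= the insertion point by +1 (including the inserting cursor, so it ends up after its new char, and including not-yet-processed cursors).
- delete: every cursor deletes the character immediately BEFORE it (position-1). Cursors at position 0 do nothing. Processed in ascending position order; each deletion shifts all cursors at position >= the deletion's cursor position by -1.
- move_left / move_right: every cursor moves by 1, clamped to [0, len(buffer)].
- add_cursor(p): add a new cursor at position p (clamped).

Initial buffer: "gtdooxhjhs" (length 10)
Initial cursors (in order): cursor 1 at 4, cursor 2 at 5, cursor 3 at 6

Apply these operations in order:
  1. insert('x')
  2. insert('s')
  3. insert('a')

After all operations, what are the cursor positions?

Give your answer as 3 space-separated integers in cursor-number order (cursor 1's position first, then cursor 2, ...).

Answer: 7 11 15

Derivation:
After op 1 (insert('x')): buffer="gtdoxoxxxhjhs" (len 13), cursors c1@5 c2@7 c3@9, authorship ....1.2.3....
After op 2 (insert('s')): buffer="gtdoxsoxsxxshjhs" (len 16), cursors c1@6 c2@9 c3@12, authorship ....11.22.33....
After op 3 (insert('a')): buffer="gtdoxsaoxsaxxsahjhs" (len 19), cursors c1@7 c2@11 c3@15, authorship ....111.222.333....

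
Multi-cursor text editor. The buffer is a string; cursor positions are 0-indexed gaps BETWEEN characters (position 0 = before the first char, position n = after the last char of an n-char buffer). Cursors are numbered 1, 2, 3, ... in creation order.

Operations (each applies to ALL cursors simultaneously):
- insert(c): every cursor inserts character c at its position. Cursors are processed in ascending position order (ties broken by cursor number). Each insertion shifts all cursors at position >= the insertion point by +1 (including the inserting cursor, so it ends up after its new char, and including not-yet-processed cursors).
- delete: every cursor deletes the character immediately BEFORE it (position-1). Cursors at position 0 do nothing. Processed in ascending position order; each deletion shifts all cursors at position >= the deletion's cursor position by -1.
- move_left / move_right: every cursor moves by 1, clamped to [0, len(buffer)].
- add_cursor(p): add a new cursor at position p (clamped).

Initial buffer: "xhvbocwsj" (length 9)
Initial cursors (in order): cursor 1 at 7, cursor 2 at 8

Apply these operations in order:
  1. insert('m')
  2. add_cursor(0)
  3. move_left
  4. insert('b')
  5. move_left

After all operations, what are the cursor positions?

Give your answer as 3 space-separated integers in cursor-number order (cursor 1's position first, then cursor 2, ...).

After op 1 (insert('m')): buffer="xhvbocwmsmj" (len 11), cursors c1@8 c2@10, authorship .......1.2.
After op 2 (add_cursor(0)): buffer="xhvbocwmsmj" (len 11), cursors c3@0 c1@8 c2@10, authorship .......1.2.
After op 3 (move_left): buffer="xhvbocwmsmj" (len 11), cursors c3@0 c1@7 c2@9, authorship .......1.2.
After op 4 (insert('b')): buffer="bxhvbocwbmsbmj" (len 14), cursors c3@1 c1@9 c2@12, authorship 3.......11.22.
After op 5 (move_left): buffer="bxhvbocwbmsbmj" (len 14), cursors c3@0 c1@8 c2@11, authorship 3.......11.22.

Answer: 8 11 0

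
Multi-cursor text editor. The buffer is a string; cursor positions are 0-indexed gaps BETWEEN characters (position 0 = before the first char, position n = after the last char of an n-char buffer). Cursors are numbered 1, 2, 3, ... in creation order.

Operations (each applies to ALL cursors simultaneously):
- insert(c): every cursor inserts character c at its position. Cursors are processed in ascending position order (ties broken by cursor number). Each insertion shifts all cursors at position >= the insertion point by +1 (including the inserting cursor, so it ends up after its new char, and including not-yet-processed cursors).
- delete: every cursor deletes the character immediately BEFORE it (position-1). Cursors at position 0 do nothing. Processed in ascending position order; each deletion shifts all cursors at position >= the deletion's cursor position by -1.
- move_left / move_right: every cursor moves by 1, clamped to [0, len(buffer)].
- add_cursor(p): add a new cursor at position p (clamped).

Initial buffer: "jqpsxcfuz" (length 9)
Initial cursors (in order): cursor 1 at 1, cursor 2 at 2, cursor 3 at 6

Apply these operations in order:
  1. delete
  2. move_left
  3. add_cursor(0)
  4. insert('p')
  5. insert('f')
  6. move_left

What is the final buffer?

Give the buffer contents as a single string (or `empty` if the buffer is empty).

After op 1 (delete): buffer="psxfuz" (len 6), cursors c1@0 c2@0 c3@3, authorship ......
After op 2 (move_left): buffer="psxfuz" (len 6), cursors c1@0 c2@0 c3@2, authorship ......
After op 3 (add_cursor(0)): buffer="psxfuz" (len 6), cursors c1@0 c2@0 c4@0 c3@2, authorship ......
After op 4 (insert('p')): buffer="ppppspxfuz" (len 10), cursors c1@3 c2@3 c4@3 c3@6, authorship 124..3....
After op 5 (insert('f')): buffer="pppfffpspfxfuz" (len 14), cursors c1@6 c2@6 c4@6 c3@10, authorship 124124..33....
After op 6 (move_left): buffer="pppfffpspfxfuz" (len 14), cursors c1@5 c2@5 c4@5 c3@9, authorship 124124..33....

Answer: pppfffpspfxfuz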